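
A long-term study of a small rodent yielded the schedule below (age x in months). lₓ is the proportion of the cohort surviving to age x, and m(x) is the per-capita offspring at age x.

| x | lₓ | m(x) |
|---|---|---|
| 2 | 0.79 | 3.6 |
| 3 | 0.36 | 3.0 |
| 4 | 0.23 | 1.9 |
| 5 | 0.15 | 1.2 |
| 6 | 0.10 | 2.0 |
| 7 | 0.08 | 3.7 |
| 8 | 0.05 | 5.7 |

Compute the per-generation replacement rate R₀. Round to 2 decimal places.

5.32

R₀ = Σ lₓ m(x):
  age 2: 0.79 × 3.6 = 2.8440
  age 3: 0.36 × 3.0 = 1.0800
  age 4: 0.23 × 1.9 = 0.4370
  age 5: 0.15 × 1.2 = 0.1800
  age 6: 0.10 × 2.0 = 0.2000
  age 7: 0.08 × 3.7 = 0.2960
  age 8: 0.05 × 5.7 = 0.2850
R₀ = 2.8440 + 1.0800 + 0.4370 + 0.1800 + 0.2000 + 0.2960 + 0.2850 = 5.3220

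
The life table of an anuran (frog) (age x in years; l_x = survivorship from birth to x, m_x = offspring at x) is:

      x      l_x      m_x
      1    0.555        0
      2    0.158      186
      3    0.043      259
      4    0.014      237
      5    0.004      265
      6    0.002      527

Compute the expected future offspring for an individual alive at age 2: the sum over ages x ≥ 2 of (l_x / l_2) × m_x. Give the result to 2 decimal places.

290.87

l_2 = 0.158. Conditional survival from age 2 to x is l_x / l_2.
  x=2: (0.158/0.158) × 186 = 186.0000
  x=3: (0.043/0.158) × 259 = 70.4873
  x=4: (0.014/0.158) × 237 = 21.0000
  x=5: (0.004/0.158) × 265 = 6.7089
  x=6: (0.002/0.158) × 527 = 6.6709
Sum = 186.0000 + 70.4873 + 21.0000 + 6.7089 + 6.6709 = 290.8671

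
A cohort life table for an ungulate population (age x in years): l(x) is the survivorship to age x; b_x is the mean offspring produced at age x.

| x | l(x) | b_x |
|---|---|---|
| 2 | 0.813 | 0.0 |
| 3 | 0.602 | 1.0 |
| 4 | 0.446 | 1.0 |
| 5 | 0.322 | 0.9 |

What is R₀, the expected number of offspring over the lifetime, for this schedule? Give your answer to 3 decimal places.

R₀ = Σ l(x) b_x:
  age 2: 0.813 × 0.0 = 0.0000
  age 3: 0.602 × 1.0 = 0.6020
  age 4: 0.446 × 1.0 = 0.4460
  age 5: 0.322 × 0.9 = 0.2898
R₀ = 0.0000 + 0.6020 + 0.4460 + 0.2898 = 1.3378

1.338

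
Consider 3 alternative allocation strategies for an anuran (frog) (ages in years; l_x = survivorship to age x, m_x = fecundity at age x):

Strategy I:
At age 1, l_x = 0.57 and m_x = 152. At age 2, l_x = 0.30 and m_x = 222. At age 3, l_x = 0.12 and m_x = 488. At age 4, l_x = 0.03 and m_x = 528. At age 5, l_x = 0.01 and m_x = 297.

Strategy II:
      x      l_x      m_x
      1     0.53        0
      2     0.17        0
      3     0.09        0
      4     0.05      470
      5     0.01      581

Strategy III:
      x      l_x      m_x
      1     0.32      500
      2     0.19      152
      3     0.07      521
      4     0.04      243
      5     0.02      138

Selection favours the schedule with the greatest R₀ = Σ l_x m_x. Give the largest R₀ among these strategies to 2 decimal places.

Strategy I: R₀ = 0.57×152 + 0.30×222 + 0.12×488 + 0.03×528 + 0.01×297 = 230.6100
Strategy II: R₀ = 0.53×0 + 0.17×0 + 0.09×0 + 0.05×470 + 0.01×581 = 29.3100
Strategy III: R₀ = 0.32×500 + 0.19×152 + 0.07×521 + 0.04×243 + 0.02×138 = 237.8300
Highest R₀: strategy III with 237.8300.

237.83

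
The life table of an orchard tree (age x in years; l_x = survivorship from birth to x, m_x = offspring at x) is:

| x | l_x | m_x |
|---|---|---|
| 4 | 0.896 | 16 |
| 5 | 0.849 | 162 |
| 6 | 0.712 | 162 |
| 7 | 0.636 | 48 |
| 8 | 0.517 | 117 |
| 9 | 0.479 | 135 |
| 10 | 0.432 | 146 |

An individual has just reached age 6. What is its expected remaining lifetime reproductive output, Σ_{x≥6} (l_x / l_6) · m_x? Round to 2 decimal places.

469.24

l_6 = 0.712. Conditional survival from age 6 to x is l_x / l_6.
  x=6: (0.712/0.712) × 162 = 162.0000
  x=7: (0.636/0.712) × 48 = 42.8764
  x=8: (0.517/0.712) × 117 = 84.9565
  x=9: (0.479/0.712) × 135 = 90.8216
  x=10: (0.432/0.712) × 146 = 88.5843
Sum = 162.0000 + 42.8764 + 84.9565 + 90.8216 + 88.5843 = 469.2388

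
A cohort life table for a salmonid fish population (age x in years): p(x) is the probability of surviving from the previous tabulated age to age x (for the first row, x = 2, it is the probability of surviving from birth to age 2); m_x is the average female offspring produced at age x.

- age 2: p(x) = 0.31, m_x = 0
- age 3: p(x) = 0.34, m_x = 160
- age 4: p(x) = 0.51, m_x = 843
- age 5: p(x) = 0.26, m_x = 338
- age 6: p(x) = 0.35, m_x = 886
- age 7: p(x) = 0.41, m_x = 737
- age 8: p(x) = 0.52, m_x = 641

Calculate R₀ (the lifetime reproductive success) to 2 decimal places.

73.38

Survivorship from birth: l_x = p_2·p_3·…·p_x.
  l_2 = 0.31000
  l_3 = 0.10540
  l_4 = 0.05375
  l_5 = 0.01398
  l_6 = 0.00489
  l_7 = 0.00201
  l_8 = 0.00104
R₀ = Σ l_x m_x:
  age 2: 0.31000 × 0 = 0.0000
  age 3: 0.10540 × 160 = 16.8640
  age 4: 0.05375 × 843 = 45.3113
  age 5: 0.01398 × 338 = 4.7252
  age 6: 0.00489 × 886 = 4.3325
  age 7: 0.00201 × 737 = 1.4814
  age 8: 0.00104 × 641 = 0.6666
R₀ = 0.0000 + 16.8640 + 45.3113 + 4.7252 + 4.3325 + 1.4814 + 0.6666 = 73.3810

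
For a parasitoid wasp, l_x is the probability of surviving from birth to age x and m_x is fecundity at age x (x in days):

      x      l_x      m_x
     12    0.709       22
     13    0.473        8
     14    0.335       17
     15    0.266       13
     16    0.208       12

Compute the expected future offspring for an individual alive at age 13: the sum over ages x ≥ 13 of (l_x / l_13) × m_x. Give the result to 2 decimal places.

32.63

l_13 = 0.473. Conditional survival from age 13 to x is l_x / l_13.
  x=13: (0.473/0.473) × 8 = 8.0000
  x=14: (0.335/0.473) × 17 = 12.0402
  x=15: (0.266/0.473) × 13 = 7.3108
  x=16: (0.208/0.473) × 12 = 5.2770
Sum = 8.0000 + 12.0402 + 7.3108 + 5.2770 = 32.6279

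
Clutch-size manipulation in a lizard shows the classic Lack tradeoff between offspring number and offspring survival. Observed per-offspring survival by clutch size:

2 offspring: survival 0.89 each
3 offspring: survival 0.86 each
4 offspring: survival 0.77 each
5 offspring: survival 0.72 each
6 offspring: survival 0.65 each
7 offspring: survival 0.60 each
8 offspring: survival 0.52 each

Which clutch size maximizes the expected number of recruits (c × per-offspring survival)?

Expected recruits = c × s(c):
  c=2: 2 × 0.89 = 1.780
  c=3: 3 × 0.86 = 2.580
  c=4: 4 × 0.77 = 3.080
  c=5: 5 × 0.72 = 3.600
  c=6: 6 × 0.65 = 3.900
  c=7: 7 × 0.60 = 4.200
  c=8: 8 × 0.52 = 4.160
Maximum at c = 7 (4.200 recruits).

7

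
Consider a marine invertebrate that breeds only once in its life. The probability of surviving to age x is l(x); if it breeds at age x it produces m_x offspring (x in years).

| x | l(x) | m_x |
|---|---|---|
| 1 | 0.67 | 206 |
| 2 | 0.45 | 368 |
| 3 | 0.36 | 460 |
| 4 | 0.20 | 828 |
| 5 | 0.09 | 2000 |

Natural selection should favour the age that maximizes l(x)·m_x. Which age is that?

5

Expected offspring if breeding at age x = l(x) × m_x:
  age 1: 0.67 × 206 = 138.020
  age 2: 0.45 × 368 = 165.600
  age 3: 0.36 × 460 = 165.600
  age 4: 0.20 × 828 = 165.600
  age 5: 0.09 × 2000 = 180.000
Maximum at age 5 (180.000).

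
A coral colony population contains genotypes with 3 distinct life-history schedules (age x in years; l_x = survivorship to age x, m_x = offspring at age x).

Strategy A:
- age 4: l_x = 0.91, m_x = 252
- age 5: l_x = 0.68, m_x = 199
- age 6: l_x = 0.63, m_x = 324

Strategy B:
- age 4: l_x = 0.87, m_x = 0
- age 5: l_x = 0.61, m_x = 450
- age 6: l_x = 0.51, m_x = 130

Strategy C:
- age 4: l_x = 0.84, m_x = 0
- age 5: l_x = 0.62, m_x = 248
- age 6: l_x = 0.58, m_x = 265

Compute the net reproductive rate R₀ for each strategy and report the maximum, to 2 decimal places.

Strategy A: R₀ = 0.91×252 + 0.68×199 + 0.63×324 = 568.7600
Strategy B: R₀ = 0.87×0 + 0.61×450 + 0.51×130 = 340.8000
Strategy C: R₀ = 0.84×0 + 0.62×248 + 0.58×265 = 307.4600
Highest R₀: strategy A with 568.7600.

568.76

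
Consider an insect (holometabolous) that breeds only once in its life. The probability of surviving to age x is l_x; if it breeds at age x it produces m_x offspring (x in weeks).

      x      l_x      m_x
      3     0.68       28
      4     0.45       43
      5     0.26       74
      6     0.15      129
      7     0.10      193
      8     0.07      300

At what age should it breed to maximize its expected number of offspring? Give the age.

Expected offspring if breeding at age x = l_x × m_x:
  age 3: 0.68 × 28 = 19.040
  age 4: 0.45 × 43 = 19.350
  age 5: 0.26 × 74 = 19.240
  age 6: 0.15 × 129 = 19.350
  age 7: 0.10 × 193 = 19.300
  age 8: 0.07 × 300 = 21.000
Maximum at age 8 (21.000).

8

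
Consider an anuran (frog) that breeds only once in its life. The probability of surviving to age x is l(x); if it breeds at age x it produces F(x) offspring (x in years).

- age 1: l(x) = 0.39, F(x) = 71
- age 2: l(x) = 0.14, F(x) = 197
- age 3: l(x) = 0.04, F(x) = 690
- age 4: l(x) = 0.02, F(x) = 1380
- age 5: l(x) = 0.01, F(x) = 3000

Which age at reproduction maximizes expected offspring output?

5

Expected offspring if breeding at age x = l(x) × F(x):
  age 1: 0.39 × 71 = 27.690
  age 2: 0.14 × 197 = 27.580
  age 3: 0.04 × 690 = 27.600
  age 4: 0.02 × 1380 = 27.600
  age 5: 0.01 × 3000 = 30.000
Maximum at age 5 (30.000).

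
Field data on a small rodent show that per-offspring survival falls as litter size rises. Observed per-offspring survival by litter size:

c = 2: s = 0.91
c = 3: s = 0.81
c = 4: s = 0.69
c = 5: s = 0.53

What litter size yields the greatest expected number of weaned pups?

4

Expected weaned pups = c × s(c):
  c=2: 2 × 0.91 = 1.820
  c=3: 3 × 0.81 = 2.430
  c=4: 4 × 0.69 = 2.760
  c=5: 5 × 0.53 = 2.650
Maximum at c = 4 (2.760 weaned pups).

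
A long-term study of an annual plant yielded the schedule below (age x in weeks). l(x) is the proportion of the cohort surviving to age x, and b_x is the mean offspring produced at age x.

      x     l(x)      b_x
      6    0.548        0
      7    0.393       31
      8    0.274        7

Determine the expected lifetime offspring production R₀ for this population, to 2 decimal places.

14.10

R₀ = Σ l(x) b_x:
  age 6: 0.548 × 0 = 0.0000
  age 7: 0.393 × 31 = 12.1830
  age 8: 0.274 × 7 = 1.9180
R₀ = 0.0000 + 12.1830 + 1.9180 = 14.1010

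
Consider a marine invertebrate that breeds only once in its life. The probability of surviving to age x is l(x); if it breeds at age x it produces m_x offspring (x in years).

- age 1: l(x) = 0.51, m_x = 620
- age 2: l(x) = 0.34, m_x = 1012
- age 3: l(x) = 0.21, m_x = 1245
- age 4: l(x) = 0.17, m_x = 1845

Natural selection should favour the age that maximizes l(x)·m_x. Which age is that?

Expected offspring if breeding at age x = l(x) × m_x:
  age 1: 0.51 × 620 = 316.200
  age 2: 0.34 × 1012 = 344.080
  age 3: 0.21 × 1245 = 261.450
  age 4: 0.17 × 1845 = 313.650
Maximum at age 2 (344.080).

2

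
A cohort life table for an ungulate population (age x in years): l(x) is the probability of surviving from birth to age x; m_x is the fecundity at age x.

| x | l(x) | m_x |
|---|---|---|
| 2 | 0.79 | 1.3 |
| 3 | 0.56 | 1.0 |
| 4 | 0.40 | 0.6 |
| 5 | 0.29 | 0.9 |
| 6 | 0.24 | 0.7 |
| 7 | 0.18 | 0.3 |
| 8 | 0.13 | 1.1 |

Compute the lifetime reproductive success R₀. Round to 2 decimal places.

2.45

R₀ = Σ l(x) m_x:
  age 2: 0.79 × 1.3 = 1.0270
  age 3: 0.56 × 1.0 = 0.5600
  age 4: 0.40 × 0.6 = 0.2400
  age 5: 0.29 × 0.9 = 0.2610
  age 6: 0.24 × 0.7 = 0.1680
  age 7: 0.18 × 0.3 = 0.0540
  age 8: 0.13 × 1.1 = 0.1430
R₀ = 1.0270 + 0.5600 + 0.2400 + 0.2610 + 0.1680 + 0.0540 + 0.1430 = 2.4530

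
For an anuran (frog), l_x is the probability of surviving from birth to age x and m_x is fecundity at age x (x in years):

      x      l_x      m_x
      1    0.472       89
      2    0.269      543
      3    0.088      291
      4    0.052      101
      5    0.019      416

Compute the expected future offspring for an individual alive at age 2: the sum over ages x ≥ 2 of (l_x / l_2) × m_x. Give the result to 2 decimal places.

l_2 = 0.269. Conditional survival from age 2 to x is l_x / l_2.
  x=2: (0.269/0.269) × 543 = 543.0000
  x=3: (0.088/0.269) × 291 = 95.1970
  x=4: (0.052/0.269) × 101 = 19.5242
  x=5: (0.019/0.269) × 416 = 29.3829
Sum = 543.0000 + 95.1970 + 19.5242 + 29.3829 = 687.1041

687.10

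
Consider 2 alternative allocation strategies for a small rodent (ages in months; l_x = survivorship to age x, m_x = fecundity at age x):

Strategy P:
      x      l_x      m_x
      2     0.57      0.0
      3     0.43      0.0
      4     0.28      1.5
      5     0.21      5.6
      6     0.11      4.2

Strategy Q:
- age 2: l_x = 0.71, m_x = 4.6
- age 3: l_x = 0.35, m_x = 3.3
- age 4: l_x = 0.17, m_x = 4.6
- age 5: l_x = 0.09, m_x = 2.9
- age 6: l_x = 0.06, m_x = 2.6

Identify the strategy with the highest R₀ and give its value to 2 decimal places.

Strategy P: R₀ = 0.57×0.0 + 0.43×0.0 + 0.28×1.5 + 0.21×5.6 + 0.11×4.2 = 2.0580
Strategy Q: R₀ = 0.71×4.6 + 0.35×3.3 + 0.17×4.6 + 0.09×2.9 + 0.06×2.6 = 5.6200
Highest R₀: strategy Q with 5.6200.

5.62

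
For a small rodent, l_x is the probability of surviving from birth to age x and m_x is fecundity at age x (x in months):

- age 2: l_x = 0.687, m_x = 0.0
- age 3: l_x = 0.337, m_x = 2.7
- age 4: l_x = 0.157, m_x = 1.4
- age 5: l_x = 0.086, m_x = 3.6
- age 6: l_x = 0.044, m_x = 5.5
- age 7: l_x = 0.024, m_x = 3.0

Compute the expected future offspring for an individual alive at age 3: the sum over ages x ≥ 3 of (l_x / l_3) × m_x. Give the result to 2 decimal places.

5.20

l_3 = 0.337. Conditional survival from age 3 to x is l_x / l_3.
  x=3: (0.337/0.337) × 2.7 = 2.7000
  x=4: (0.157/0.337) × 1.4 = 0.6522
  x=5: (0.086/0.337) × 3.6 = 0.9187
  x=6: (0.044/0.337) × 5.5 = 0.7181
  x=7: (0.024/0.337) × 3.0 = 0.2136
Sum = 2.7000 + 0.6522 + 0.9187 + 0.7181 + 0.2136 = 5.2027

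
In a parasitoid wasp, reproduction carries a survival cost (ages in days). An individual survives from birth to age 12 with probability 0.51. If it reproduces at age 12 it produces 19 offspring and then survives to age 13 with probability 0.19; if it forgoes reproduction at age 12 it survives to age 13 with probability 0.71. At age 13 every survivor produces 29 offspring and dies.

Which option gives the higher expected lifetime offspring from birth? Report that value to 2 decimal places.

breed at age 12: R₀ = 0.51 × (19 + 0.19 × 29) = 0.51 × 24.5100 = 12.5001
delay to age 13: R₀ = 0.51 × (0.71 × 29) = 0.51 × 20.5900 = 10.5009
Higher: breed at age 12 (12.5001).

12.50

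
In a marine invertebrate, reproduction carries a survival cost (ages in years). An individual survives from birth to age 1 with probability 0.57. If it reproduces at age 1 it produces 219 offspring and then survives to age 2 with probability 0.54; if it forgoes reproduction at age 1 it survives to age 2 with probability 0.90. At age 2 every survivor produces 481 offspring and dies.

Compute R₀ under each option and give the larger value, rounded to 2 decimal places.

272.88

breed at age 1: R₀ = 0.57 × (219 + 0.54 × 481) = 0.57 × 478.7400 = 272.8818
delay to age 2: R₀ = 0.57 × (0.90 × 481) = 0.57 × 432.9000 = 246.7530
Higher: breed at age 1 (272.8818).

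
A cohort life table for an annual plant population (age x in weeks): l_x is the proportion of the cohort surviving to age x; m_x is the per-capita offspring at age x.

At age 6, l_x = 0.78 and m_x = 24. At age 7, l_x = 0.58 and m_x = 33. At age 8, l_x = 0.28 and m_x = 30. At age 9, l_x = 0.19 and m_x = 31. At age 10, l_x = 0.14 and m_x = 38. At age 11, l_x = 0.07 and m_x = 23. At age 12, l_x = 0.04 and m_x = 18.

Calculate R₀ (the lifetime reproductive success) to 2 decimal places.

59.80

R₀ = Σ l_x m_x:
  age 6: 0.78 × 24 = 18.7200
  age 7: 0.58 × 33 = 19.1400
  age 8: 0.28 × 30 = 8.4000
  age 9: 0.19 × 31 = 5.8900
  age 10: 0.14 × 38 = 5.3200
  age 11: 0.07 × 23 = 1.6100
  age 12: 0.04 × 18 = 0.7200
R₀ = 18.7200 + 19.1400 + 8.4000 + 5.8900 + 5.3200 + 1.6100 + 0.7200 = 59.8000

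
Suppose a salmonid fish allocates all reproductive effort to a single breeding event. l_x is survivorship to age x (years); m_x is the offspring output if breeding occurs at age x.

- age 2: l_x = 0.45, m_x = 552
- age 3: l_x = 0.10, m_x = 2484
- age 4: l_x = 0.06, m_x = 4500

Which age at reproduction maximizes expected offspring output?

Expected offspring if breeding at age x = l_x × m_x:
  age 2: 0.45 × 552 = 248.400
  age 3: 0.10 × 2484 = 248.400
  age 4: 0.06 × 4500 = 270.000
Maximum at age 4 (270.000).

4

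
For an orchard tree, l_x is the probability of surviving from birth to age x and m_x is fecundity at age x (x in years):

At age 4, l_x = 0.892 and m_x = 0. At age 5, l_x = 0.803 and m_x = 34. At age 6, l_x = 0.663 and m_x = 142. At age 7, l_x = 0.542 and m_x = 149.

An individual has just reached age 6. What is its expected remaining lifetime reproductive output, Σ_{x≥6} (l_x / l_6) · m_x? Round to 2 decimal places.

263.81

l_6 = 0.663. Conditional survival from age 6 to x is l_x / l_6.
  x=6: (0.663/0.663) × 142 = 142.0000
  x=7: (0.542/0.663) × 149 = 121.8069
Sum = 142.0000 + 121.8069 = 263.8069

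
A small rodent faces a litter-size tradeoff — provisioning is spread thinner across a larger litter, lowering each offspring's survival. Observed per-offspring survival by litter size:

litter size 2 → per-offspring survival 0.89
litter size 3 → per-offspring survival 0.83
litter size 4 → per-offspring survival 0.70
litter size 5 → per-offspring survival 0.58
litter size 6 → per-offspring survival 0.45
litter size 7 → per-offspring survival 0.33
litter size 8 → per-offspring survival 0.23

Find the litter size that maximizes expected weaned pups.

Expected weaned pups = c × s(c):
  c=2: 2 × 0.89 = 1.780
  c=3: 3 × 0.83 = 2.490
  c=4: 4 × 0.70 = 2.800
  c=5: 5 × 0.58 = 2.900
  c=6: 6 × 0.45 = 2.700
  c=7: 7 × 0.33 = 2.310
  c=8: 8 × 0.23 = 1.840
Maximum at c = 5 (2.900 weaned pups).

5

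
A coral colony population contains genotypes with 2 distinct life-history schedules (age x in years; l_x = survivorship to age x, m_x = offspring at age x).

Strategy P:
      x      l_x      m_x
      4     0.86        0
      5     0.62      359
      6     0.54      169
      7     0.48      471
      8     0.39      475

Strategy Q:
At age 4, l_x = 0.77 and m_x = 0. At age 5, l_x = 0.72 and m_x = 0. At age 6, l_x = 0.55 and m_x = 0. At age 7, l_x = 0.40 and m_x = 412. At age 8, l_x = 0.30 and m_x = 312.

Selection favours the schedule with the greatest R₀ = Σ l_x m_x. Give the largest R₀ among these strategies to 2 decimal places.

Strategy P: R₀ = 0.86×0 + 0.62×359 + 0.54×169 + 0.48×471 + 0.39×475 = 725.1700
Strategy Q: R₀ = 0.77×0 + 0.72×0 + 0.55×0 + 0.40×412 + 0.30×312 = 258.4000
Highest R₀: strategy P with 725.1700.

725.17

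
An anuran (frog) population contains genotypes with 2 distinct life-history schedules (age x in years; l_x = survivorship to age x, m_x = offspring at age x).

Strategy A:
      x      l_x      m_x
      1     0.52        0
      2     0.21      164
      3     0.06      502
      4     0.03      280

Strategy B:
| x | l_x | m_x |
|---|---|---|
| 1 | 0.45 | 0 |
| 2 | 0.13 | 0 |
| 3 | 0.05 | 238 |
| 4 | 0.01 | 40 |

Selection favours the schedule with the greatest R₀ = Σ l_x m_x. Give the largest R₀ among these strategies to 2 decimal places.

Strategy A: R₀ = 0.52×0 + 0.21×164 + 0.06×502 + 0.03×280 = 72.9600
Strategy B: R₀ = 0.45×0 + 0.13×0 + 0.05×238 + 0.01×40 = 12.3000
Highest R₀: strategy A with 72.9600.

72.96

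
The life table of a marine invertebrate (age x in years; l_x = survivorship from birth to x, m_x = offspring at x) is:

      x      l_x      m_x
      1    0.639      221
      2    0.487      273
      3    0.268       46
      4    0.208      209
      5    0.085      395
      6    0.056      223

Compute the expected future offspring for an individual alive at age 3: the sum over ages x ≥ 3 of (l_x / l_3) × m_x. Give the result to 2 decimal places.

l_3 = 0.268. Conditional survival from age 3 to x is l_x / l_3.
  x=3: (0.268/0.268) × 46 = 46.0000
  x=4: (0.208/0.268) × 209 = 162.2090
  x=5: (0.085/0.268) × 395 = 125.2799
  x=6: (0.056/0.268) × 223 = 46.5970
Sum = 46.0000 + 162.2090 + 125.2799 + 46.5970 = 380.0858

380.09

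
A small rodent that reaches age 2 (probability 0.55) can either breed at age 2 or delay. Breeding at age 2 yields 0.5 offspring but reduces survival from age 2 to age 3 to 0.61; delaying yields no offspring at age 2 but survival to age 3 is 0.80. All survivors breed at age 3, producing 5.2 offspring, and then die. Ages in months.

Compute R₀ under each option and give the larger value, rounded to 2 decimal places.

2.29

breed at age 2: R₀ = 0.55 × (0.5 + 0.61 × 5.2) = 0.55 × 3.6720 = 2.0196
delay to age 3: R₀ = 0.55 × (0.80 × 5.2) = 0.55 × 4.1600 = 2.2880
Higher: delay to age 3 (2.2880).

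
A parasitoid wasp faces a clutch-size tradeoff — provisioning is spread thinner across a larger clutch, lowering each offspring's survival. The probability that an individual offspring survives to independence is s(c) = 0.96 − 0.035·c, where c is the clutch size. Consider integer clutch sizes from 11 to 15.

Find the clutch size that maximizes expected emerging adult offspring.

14

Expected emerging adult offspring = c × s(c):
  c=11: 11 × 0.575 = 6.325
  c=12: 12 × 0.540 = 6.480
  c=13: 13 × 0.505 = 6.565
  c=14: 14 × 0.470 = 6.580
  c=15: 15 × 0.435 = 6.525
Maximum at c = 14 (6.580 emerging adult offspring).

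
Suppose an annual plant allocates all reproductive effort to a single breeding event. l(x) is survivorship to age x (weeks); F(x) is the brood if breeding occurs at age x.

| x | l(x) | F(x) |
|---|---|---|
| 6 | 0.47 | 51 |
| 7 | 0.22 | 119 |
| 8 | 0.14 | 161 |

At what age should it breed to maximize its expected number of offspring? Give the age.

7

Expected offspring if breeding at age x = l(x) × F(x):
  age 6: 0.47 × 51 = 23.970
  age 7: 0.22 × 119 = 26.180
  age 8: 0.14 × 161 = 22.540
Maximum at age 7 (26.180).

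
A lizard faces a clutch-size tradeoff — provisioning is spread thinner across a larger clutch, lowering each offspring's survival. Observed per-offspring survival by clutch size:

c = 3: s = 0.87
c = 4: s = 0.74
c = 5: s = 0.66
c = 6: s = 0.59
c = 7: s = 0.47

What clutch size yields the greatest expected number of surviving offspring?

Expected surviving offspring = c × s(c):
  c=3: 3 × 0.87 = 2.610
  c=4: 4 × 0.74 = 2.960
  c=5: 5 × 0.66 = 3.300
  c=6: 6 × 0.59 = 3.540
  c=7: 7 × 0.47 = 3.290
Maximum at c = 6 (3.540 surviving offspring).

6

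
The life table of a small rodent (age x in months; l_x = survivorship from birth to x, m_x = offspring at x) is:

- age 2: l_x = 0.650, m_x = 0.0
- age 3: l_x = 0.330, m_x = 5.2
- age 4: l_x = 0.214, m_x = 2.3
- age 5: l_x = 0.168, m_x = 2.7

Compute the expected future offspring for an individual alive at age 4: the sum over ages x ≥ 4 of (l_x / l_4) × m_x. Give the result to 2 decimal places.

4.42

l_4 = 0.214. Conditional survival from age 4 to x is l_x / l_4.
  x=4: (0.214/0.214) × 2.3 = 2.3000
  x=5: (0.168/0.214) × 2.7 = 2.1196
Sum = 2.3000 + 2.1196 = 4.4196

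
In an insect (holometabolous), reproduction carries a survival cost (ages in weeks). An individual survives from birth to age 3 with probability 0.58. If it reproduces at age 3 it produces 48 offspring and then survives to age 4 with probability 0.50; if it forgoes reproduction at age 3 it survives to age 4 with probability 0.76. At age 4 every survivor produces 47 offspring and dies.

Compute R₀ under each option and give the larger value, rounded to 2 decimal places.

breed at age 3: R₀ = 0.58 × (48 + 0.50 × 47) = 0.58 × 71.5000 = 41.4700
delay to age 4: R₀ = 0.58 × (0.76 × 47) = 0.58 × 35.7200 = 20.7176
Higher: breed at age 3 (41.4700).

41.47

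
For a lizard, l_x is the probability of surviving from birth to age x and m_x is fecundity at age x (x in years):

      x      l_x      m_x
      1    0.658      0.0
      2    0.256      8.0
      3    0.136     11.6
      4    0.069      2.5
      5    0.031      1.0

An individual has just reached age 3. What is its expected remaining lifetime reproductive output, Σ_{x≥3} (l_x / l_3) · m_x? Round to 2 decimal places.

l_3 = 0.136. Conditional survival from age 3 to x is l_x / l_3.
  x=3: (0.136/0.136) × 11.6 = 11.6000
  x=4: (0.069/0.136) × 2.5 = 1.2684
  x=5: (0.031/0.136) × 1.0 = 0.2279
Sum = 11.6000 + 1.2684 + 0.2279 = 13.0963

13.10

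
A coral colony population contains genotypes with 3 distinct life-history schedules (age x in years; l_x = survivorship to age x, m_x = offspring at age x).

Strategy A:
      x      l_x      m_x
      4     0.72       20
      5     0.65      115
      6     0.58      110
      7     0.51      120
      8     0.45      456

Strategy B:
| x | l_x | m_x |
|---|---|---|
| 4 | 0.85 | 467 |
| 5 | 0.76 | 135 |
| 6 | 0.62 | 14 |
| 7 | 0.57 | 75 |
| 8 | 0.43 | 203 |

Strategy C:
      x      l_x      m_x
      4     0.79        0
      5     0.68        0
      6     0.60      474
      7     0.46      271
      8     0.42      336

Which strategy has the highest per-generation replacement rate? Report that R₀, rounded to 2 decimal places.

638.27

Strategy A: R₀ = 0.72×20 + 0.65×115 + 0.58×110 + 0.51×120 + 0.45×456 = 419.3500
Strategy B: R₀ = 0.85×467 + 0.76×135 + 0.62×14 + 0.57×75 + 0.43×203 = 638.2700
Strategy C: R₀ = 0.79×0 + 0.68×0 + 0.60×474 + 0.46×271 + 0.42×336 = 550.1800
Highest R₀: strategy B with 638.2700.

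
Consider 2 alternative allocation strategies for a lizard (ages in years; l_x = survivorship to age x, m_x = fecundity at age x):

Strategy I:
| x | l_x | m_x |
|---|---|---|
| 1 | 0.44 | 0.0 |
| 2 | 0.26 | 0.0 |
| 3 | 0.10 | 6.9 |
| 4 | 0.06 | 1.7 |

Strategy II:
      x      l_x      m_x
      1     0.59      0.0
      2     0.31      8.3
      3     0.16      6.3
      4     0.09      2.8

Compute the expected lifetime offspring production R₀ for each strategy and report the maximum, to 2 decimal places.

Strategy I: R₀ = 0.44×0.0 + 0.26×0.0 + 0.10×6.9 + 0.06×1.7 = 0.7920
Strategy II: R₀ = 0.59×0.0 + 0.31×8.3 + 0.16×6.3 + 0.09×2.8 = 3.8330
Highest R₀: strategy II with 3.8330.

3.83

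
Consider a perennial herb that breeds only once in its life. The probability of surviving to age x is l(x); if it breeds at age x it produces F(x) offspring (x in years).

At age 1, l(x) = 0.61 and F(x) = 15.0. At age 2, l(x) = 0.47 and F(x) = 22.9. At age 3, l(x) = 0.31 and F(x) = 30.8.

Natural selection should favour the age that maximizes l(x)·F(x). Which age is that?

Expected offspring if breeding at age x = l(x) × F(x):
  age 1: 0.61 × 15.0 = 9.150
  age 2: 0.47 × 22.9 = 10.763
  age 3: 0.31 × 30.8 = 9.548
Maximum at age 2 (10.763).

2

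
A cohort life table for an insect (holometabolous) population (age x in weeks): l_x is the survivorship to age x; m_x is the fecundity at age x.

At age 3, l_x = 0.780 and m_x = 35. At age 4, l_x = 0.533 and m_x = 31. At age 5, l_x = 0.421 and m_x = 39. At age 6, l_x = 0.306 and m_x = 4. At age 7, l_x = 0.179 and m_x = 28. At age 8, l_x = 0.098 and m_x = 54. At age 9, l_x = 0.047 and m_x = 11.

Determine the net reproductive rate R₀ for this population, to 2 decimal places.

72.29

R₀ = Σ l_x m_x:
  age 3: 0.780 × 35 = 27.3000
  age 4: 0.533 × 31 = 16.5230
  age 5: 0.421 × 39 = 16.4190
  age 6: 0.306 × 4 = 1.2240
  age 7: 0.179 × 28 = 5.0120
  age 8: 0.098 × 54 = 5.2920
  age 9: 0.047 × 11 = 0.5170
R₀ = 27.3000 + 16.5230 + 16.4190 + 1.2240 + 5.0120 + 5.2920 + 0.5170 = 72.2870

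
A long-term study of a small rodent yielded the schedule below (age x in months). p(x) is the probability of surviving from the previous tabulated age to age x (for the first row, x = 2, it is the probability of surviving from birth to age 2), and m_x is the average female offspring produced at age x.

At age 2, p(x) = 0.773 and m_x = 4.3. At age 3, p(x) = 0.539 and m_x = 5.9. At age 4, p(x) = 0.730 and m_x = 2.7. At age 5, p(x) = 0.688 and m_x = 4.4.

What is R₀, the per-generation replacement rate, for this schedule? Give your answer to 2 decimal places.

Survivorship from birth: l_x = p_2·p_3·…·p_x.
  l_2 = 0.77300
  l_3 = 0.41665
  l_4 = 0.30415
  l_5 = 0.20926
R₀ = Σ l_x m_x:
  age 2: 0.77300 × 4.3 = 3.3239
  age 3: 0.41665 × 5.9 = 2.4582
  age 4: 0.30415 × 2.7 = 0.8212
  age 5: 0.20926 × 4.4 = 0.9207
R₀ = 3.3239 + 2.4582 + 0.8212 + 0.9207 = 7.5241

7.52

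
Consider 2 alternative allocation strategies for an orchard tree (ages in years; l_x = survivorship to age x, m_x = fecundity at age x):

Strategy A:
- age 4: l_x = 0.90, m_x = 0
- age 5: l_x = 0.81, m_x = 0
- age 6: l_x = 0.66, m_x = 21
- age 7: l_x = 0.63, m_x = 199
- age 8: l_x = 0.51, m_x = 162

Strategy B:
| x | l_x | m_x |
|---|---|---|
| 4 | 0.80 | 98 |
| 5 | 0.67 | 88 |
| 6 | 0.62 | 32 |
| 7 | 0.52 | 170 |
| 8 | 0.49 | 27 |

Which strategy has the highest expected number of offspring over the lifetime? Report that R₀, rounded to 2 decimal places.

Strategy A: R₀ = 0.90×0 + 0.81×0 + 0.66×21 + 0.63×199 + 0.51×162 = 221.8500
Strategy B: R₀ = 0.80×98 + 0.67×88 + 0.62×32 + 0.52×170 + 0.49×27 = 258.8300
Highest R₀: strategy B with 258.8300.

258.83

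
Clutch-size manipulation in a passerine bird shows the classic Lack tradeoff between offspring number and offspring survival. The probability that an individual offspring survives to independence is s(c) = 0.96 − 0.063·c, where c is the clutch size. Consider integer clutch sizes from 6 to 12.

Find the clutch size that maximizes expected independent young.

Expected independent young = c × s(c):
  c=6: 6 × 0.582 = 3.492
  c=7: 7 × 0.519 = 3.633
  c=8: 8 × 0.456 = 3.648
  c=9: 9 × 0.393 = 3.537
  c=10: 10 × 0.330 = 3.300
  c=11: 11 × 0.267 = 2.937
  c=12: 12 × 0.204 = 2.448
Maximum at c = 8 (3.648 independent young).

8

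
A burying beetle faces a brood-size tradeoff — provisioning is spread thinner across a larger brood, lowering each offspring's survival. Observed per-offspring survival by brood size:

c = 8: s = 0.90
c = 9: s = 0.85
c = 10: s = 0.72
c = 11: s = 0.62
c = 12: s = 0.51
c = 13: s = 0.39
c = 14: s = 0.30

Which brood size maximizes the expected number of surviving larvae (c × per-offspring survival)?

9

Expected surviving larvae = c × s(c):
  c=8: 8 × 0.90 = 7.200
  c=9: 9 × 0.85 = 7.650
  c=10: 10 × 0.72 = 7.200
  c=11: 11 × 0.62 = 6.820
  c=12: 12 × 0.51 = 6.120
  c=13: 13 × 0.39 = 5.070
  c=14: 14 × 0.30 = 4.200
Maximum at c = 9 (7.650 surviving larvae).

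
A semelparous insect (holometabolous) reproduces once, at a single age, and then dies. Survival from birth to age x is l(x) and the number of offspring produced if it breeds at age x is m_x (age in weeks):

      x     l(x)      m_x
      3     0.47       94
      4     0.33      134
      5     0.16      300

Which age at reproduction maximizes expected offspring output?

Expected offspring if breeding at age x = l(x) × m_x:
  age 3: 0.47 × 94 = 44.180
  age 4: 0.33 × 134 = 44.220
  age 5: 0.16 × 300 = 48.000
Maximum at age 5 (48.000).

5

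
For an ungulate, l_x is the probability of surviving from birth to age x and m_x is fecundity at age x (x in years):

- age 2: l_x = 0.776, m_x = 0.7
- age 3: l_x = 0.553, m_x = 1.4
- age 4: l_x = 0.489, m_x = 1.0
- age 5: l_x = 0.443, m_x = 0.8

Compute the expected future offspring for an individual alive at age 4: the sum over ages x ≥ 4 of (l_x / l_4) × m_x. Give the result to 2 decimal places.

l_4 = 0.489. Conditional survival from age 4 to x is l_x / l_4.
  x=4: (0.489/0.489) × 1.0 = 1.0000
  x=5: (0.443/0.489) × 0.8 = 0.7247
Sum = 1.0000 + 0.7247 = 1.7247

1.72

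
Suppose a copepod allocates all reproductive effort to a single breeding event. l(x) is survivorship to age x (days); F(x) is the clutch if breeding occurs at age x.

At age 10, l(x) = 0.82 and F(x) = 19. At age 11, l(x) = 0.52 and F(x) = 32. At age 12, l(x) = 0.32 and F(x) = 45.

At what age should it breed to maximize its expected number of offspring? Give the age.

11

Expected offspring if breeding at age x = l(x) × F(x):
  age 10: 0.82 × 19 = 15.580
  age 11: 0.52 × 32 = 16.640
  age 12: 0.32 × 45 = 14.400
Maximum at age 11 (16.640).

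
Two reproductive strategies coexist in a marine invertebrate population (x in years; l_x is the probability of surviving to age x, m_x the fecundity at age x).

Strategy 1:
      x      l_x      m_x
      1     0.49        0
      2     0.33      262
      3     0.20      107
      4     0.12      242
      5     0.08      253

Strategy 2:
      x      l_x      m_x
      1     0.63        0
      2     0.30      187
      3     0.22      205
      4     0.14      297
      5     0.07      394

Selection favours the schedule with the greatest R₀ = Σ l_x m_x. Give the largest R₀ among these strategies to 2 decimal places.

170.36

Strategy 1: R₀ = 0.49×0 + 0.33×262 + 0.20×107 + 0.12×242 + 0.08×253 = 157.1400
Strategy 2: R₀ = 0.63×0 + 0.30×187 + 0.22×205 + 0.14×297 + 0.07×394 = 170.3600
Highest R₀: strategy 2 with 170.3600.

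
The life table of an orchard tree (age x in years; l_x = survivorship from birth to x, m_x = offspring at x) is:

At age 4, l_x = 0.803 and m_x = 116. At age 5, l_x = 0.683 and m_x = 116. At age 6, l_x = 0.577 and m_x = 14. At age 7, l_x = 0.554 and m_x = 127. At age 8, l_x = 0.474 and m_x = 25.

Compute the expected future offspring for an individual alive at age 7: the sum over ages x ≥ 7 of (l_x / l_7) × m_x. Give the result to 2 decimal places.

148.39

l_7 = 0.554. Conditional survival from age 7 to x is l_x / l_7.
  x=7: (0.554/0.554) × 127 = 127.0000
  x=8: (0.474/0.554) × 25 = 21.3899
Sum = 127.0000 + 21.3899 = 148.3899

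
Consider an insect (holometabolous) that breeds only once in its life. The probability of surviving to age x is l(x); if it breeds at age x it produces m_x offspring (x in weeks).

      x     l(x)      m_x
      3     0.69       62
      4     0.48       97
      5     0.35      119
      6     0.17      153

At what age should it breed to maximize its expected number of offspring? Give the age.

4

Expected offspring if breeding at age x = l(x) × m_x:
  age 3: 0.69 × 62 = 42.780
  age 4: 0.48 × 97 = 46.560
  age 5: 0.35 × 119 = 41.650
  age 6: 0.17 × 153 = 26.010
Maximum at age 4 (46.560).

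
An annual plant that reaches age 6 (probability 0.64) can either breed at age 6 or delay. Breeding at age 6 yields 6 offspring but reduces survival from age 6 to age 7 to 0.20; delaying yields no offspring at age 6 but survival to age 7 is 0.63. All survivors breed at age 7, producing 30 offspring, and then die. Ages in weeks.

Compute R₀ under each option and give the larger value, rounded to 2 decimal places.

12.10

breed at age 6: R₀ = 0.64 × (6 + 0.20 × 30) = 0.64 × 12.0000 = 7.6800
delay to age 7: R₀ = 0.64 × (0.63 × 30) = 0.64 × 18.9000 = 12.0960
Higher: delay to age 7 (12.0960).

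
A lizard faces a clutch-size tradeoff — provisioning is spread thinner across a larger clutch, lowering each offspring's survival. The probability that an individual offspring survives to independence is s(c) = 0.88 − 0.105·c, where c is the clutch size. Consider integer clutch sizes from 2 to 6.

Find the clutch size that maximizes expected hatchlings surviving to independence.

4

Expected hatchlings surviving to independence = c × s(c):
  c=2: 2 × 0.670 = 1.340
  c=3: 3 × 0.565 = 1.695
  c=4: 4 × 0.460 = 1.840
  c=5: 5 × 0.355 = 1.775
  c=6: 6 × 0.250 = 1.500
Maximum at c = 4 (1.840 hatchlings surviving to independence).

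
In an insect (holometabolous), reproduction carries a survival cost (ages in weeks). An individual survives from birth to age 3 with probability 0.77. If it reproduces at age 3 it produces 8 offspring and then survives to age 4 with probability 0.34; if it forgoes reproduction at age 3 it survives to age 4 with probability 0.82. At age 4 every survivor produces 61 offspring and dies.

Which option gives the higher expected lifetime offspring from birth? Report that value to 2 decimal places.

breed at age 3: R₀ = 0.77 × (8 + 0.34 × 61) = 0.77 × 28.7400 = 22.1298
delay to age 4: R₀ = 0.77 × (0.82 × 61) = 0.77 × 50.0200 = 38.5154
Higher: delay to age 4 (38.5154).

38.52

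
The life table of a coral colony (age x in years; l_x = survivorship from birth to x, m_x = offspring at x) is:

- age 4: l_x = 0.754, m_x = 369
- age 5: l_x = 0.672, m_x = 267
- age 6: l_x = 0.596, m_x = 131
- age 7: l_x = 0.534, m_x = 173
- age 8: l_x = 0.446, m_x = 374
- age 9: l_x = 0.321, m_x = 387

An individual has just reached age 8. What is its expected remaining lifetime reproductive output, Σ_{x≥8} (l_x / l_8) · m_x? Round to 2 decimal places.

652.54

l_8 = 0.446. Conditional survival from age 8 to x is l_x / l_8.
  x=8: (0.446/0.446) × 374 = 374.0000
  x=9: (0.321/0.446) × 387 = 278.5359
Sum = 374.0000 + 278.5359 = 652.5359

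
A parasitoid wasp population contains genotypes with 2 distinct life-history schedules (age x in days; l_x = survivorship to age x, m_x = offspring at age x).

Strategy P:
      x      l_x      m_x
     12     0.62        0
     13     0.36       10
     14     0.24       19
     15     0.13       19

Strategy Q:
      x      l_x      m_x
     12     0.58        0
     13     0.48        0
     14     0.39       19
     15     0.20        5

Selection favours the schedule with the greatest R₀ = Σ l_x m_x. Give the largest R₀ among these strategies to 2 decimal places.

Strategy P: R₀ = 0.62×0 + 0.36×10 + 0.24×19 + 0.13×19 = 10.6300
Strategy Q: R₀ = 0.58×0 + 0.48×0 + 0.39×19 + 0.20×5 = 8.4100
Highest R₀: strategy P with 10.6300.

10.63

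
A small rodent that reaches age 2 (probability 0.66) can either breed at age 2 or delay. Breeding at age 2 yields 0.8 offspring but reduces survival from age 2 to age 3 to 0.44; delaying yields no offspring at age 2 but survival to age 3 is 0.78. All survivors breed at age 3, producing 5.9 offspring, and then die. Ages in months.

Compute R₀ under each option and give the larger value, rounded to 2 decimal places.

breed at age 2: R₀ = 0.66 × (0.8 + 0.44 × 5.9) = 0.66 × 3.3960 = 2.2414
delay to age 3: R₀ = 0.66 × (0.78 × 5.9) = 0.66 × 4.6020 = 3.0373
Higher: delay to age 3 (3.0373).

3.04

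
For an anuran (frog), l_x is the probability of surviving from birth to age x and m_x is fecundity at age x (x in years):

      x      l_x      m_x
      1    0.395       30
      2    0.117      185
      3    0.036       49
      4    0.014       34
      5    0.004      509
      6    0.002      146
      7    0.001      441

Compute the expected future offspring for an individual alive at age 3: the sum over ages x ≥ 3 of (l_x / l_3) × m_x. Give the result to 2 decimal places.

139.14

l_3 = 0.036. Conditional survival from age 3 to x is l_x / l_3.
  x=3: (0.036/0.036) × 49 = 49.0000
  x=4: (0.014/0.036) × 34 = 13.2222
  x=5: (0.004/0.036) × 509 = 56.5556
  x=6: (0.002/0.036) × 146 = 8.1111
  x=7: (0.001/0.036) × 441 = 12.2500
Sum = 49.0000 + 13.2222 + 56.5556 + 8.1111 + 12.2500 = 139.1389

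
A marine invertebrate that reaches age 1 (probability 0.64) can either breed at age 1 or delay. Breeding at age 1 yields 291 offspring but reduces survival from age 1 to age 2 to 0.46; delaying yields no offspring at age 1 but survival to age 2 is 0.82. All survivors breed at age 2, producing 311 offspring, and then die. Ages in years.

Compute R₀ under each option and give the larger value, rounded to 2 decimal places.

277.80

breed at age 1: R₀ = 0.64 × (291 + 0.46 × 311) = 0.64 × 434.0600 = 277.7984
delay to age 2: R₀ = 0.64 × (0.82 × 311) = 0.64 × 255.0200 = 163.2128
Higher: breed at age 1 (277.7984).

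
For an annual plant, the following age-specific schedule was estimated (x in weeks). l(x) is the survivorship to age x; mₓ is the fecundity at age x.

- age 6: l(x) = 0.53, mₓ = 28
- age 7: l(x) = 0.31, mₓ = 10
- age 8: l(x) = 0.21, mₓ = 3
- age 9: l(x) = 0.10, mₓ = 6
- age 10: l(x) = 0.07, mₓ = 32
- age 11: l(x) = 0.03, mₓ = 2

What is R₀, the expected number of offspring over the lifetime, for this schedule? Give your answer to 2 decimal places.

R₀ = Σ l(x) mₓ:
  age 6: 0.53 × 28 = 14.8400
  age 7: 0.31 × 10 = 3.1000
  age 8: 0.21 × 3 = 0.6300
  age 9: 0.10 × 6 = 0.6000
  age 10: 0.07 × 32 = 2.2400
  age 11: 0.03 × 2 = 0.0600
R₀ = 14.8400 + 3.1000 + 0.6300 + 0.6000 + 2.2400 + 0.0600 = 21.4700

21.47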